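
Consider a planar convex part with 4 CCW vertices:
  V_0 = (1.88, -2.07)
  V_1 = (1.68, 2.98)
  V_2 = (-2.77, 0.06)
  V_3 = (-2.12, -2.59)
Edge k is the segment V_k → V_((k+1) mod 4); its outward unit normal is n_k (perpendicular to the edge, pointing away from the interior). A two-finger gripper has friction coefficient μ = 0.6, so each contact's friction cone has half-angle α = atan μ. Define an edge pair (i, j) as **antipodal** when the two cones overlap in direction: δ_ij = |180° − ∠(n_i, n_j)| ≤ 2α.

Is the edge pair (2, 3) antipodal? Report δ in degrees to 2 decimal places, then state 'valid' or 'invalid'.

α = atan 0.6 = 30.96°;  2α = 61.93°
edge 2: e_2 = (+0.65, -2.65);  n_2 = (-0.9712, -0.2382)
edge 3: e_3 = (+4.00, +0.52);  n_3 = (+0.1289, -0.9917)
∠(n_2, n_3) = 83.63°
δ = |180° − 83.63°| = 96.37°
96.37° > 2α = 61.93°  →  invalid

δ = 96.37°, invalid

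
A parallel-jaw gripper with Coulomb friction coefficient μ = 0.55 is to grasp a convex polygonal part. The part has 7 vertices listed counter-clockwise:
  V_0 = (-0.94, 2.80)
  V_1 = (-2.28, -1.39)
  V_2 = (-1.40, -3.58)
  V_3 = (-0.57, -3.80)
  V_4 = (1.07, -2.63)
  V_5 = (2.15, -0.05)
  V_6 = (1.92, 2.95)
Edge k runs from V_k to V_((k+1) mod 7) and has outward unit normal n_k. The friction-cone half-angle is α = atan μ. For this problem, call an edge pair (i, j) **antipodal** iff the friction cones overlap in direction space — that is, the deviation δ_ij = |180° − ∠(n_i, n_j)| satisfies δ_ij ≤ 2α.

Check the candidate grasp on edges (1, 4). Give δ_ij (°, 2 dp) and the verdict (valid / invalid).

δ = 44.61°, valid

α = atan 0.55 = 28.81°;  2α = 57.62°
edge 1: e_1 = (+0.88, -2.19);  n_1 = (-0.9279, -0.3729)
edge 4: e_4 = (+1.08, +2.58);  n_4 = (+0.9224, -0.3861)
∠(n_1, n_4) = 135.39°
δ = |180° − 135.39°| = 44.61°
44.61° ≤ 2α = 57.62°  →  valid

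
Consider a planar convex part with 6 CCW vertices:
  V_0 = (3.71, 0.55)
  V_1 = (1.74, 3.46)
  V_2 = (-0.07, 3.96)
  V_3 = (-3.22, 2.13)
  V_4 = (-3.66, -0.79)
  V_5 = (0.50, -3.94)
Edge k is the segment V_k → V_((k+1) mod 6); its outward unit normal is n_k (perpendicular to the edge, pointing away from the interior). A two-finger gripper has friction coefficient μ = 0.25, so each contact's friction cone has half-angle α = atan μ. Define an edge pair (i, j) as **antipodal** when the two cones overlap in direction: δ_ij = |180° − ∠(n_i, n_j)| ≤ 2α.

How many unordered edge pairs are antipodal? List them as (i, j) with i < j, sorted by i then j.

α = atan 0.25 = 14.04°;  2α = 28.07°
n_0 = (+0.8281, +0.5606)
n_1 = (+0.2663, +0.9639)
n_2 = (-0.5023, +0.8647)
n_3 = (-0.9888, +0.1490)
n_4 = (-0.6037, -0.7972)
n_5 = (+0.8135, -0.5816)
  (0,1): δ = 139.54°  ·
  (0,2): δ = 93.94°  ·
  (0,3): δ = 42.67°  ·
  (0,4): δ = 18.77°  ✓
  (0,5): δ = 110.34°  ·
  (1,2): δ = 134.40°  ·
  (1,3): δ = 83.13°  ·
  (1,4): δ = 21.69°  ✓
  (1,5): δ = 69.88°  ·
  (2,3): δ = 128.72°  ·
  (2,4): δ = 67.29°  ·
  (2,5): δ = 24.28°  ✓
  (3,4): δ = 118.56°  ·
  (3,5): δ = 26.99°  ✓
  (4,5): δ = 88.43°  ·
antipodal pairs: 4

count = 4; pairs: (0,4), (1,4), (2,5), (3,5)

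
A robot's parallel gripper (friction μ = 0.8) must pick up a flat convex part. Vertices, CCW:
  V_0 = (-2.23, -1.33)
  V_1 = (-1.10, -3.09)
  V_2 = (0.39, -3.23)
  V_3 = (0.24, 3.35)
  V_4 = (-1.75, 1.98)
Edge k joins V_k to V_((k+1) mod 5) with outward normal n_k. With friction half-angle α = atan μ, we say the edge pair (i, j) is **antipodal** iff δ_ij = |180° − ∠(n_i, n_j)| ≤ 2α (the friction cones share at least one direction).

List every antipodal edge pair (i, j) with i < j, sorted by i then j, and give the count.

α = atan 0.8 = 38.66°;  2α = 77.32°
n_0 = (-0.8415, -0.5403)
n_1 = (-0.0935, -0.9956)
n_2 = (+0.9997, +0.0228)
n_3 = (-0.5671, +0.8237)
n_4 = (-0.9896, +0.1435)
  (0,1): δ = 128.07°  ·
  (0,2): δ = 31.40°  ✓
  (0,3): δ = 91.84°  ·
  (0,4): δ = 139.05°  ·
  (1,2): δ = 83.33°  ·
  (1,3): δ = 39.91°  ✓
  (1,4): δ = 87.12°  ·
  (2,3): δ = 56.76°  ✓
  (2,4): δ = 9.56°  ✓
  (3,4): δ = 132.80°  ·
antipodal pairs: 4

count = 4; pairs: (0,2), (1,3), (2,3), (2,4)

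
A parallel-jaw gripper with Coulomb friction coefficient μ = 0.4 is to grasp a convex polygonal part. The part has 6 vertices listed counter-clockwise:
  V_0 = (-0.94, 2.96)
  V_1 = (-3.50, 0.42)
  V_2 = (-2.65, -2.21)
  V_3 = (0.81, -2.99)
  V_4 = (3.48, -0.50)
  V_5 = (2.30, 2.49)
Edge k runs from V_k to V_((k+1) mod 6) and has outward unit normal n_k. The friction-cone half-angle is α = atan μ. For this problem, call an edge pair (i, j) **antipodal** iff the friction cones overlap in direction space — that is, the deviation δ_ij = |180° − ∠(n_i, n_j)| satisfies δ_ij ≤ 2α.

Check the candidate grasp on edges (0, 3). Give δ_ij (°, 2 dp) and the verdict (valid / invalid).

δ = 1.77°, valid

α = atan 0.4 = 21.80°;  2α = 43.60°
edge 0: e_0 = (-2.56, -2.54);  n_0 = (-0.7043, +0.7099)
edge 3: e_3 = (+2.67, +2.49);  n_3 = (+0.6820, -0.7313)
∠(n_0, n_3) = 178.23°
δ = |180° − 178.23°| = 1.77°
1.77° ≤ 2α = 43.60°  →  valid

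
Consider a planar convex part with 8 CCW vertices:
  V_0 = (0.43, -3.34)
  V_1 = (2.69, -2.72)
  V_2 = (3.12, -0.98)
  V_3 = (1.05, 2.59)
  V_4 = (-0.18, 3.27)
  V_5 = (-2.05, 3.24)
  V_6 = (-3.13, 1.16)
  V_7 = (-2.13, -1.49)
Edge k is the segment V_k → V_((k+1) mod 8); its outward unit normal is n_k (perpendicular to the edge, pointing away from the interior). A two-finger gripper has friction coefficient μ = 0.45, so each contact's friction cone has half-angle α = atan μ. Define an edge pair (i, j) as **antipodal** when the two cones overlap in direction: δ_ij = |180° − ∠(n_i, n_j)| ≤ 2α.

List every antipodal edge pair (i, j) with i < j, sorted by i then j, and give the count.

count = 10; pairs: (0,3), (0,4), (0,5), (1,5), (1,6), (2,6), (2,7), (3,6), (3,7), (4,7)

α = atan 0.45 = 24.23°;  2α = 48.46°
n_0 = (+0.2646, -0.9644)
n_1 = (+0.9708, -0.2399)
n_2 = (+0.8651, +0.5016)
n_3 = (+0.4838, +0.8752)
n_4 = (-0.0160, +0.9999)
n_5 = (-0.8875, +0.4608)
n_6 = (-0.9356, -0.3531)
n_7 = (-0.5857, -0.8105)
  (0,1): δ = 119.22°  ·
  (0,2): δ = 75.23°  ·
  (0,3): δ = 44.28°  ✓
  (0,4): δ = 14.42°  ✓
  (0,5): δ = 47.22°  ✓
  (0,6): δ = 95.33°  ·
  (0,7): δ = 128.81°  ·
  (1,2): δ = 136.01°  ·
  (1,3): δ = 105.05°  ·
  (1,4): δ = 75.20°  ·
  (1,5): δ = 13.56°  ✓
  (1,6): δ = 34.56°  ✓
  (1,7): δ = 68.03°  ·
  (2,3): δ = 149.04°  ·
  (2,4): δ = 119.19°  ·
  (2,5): δ = 57.55°  ·
  (2,6): δ = 9.43°  ✓
  (2,7): δ = 24.04°  ✓
  (3,4): δ = 150.15°  ·
  (3,5): δ = 88.50°  ·
  (3,6): δ = 40.39°  ✓
  (3,7): δ = 6.92°  ✓
  (4,5): δ = 118.36°  ·
  (4,6): δ = 70.24°  ·
  (4,7): δ = 36.77°  ✓
  (5,6): δ = 131.89°  ·
  (5,7): δ = 98.41°  ·
  (6,7): δ = 146.53°  ·
antipodal pairs: 10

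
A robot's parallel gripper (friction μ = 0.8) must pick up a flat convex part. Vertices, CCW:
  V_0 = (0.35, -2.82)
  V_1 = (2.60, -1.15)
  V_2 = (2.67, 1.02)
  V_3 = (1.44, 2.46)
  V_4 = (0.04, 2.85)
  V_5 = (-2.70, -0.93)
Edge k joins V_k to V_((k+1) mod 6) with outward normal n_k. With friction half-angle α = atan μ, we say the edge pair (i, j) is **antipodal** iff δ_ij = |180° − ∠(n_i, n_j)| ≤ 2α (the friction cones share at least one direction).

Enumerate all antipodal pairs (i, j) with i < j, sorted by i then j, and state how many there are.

count = 7; pairs: (0,3), (0,4), (1,4), (1,5), (2,4), (2,5), (3,5)

α = atan 0.8 = 38.66°;  2α = 77.32°
n_0 = (+0.5960, -0.8030)
n_1 = (+0.9995, -0.0322)
n_2 = (+0.7604, +0.6495)
n_3 = (+0.2684, +0.9633)
n_4 = (-0.8097, +0.5869)
n_5 = (-0.5267, -0.8500)
  (0,1): δ = 128.43°  ·
  (0,2): δ = 86.08°  ·
  (0,3): δ = 52.15°  ✓
  (0,4): δ = 17.48°  ✓
  (0,5): δ = 111.63°  ·
  (1,2): δ = 137.65°  ·
  (1,3): δ = 103.72°  ·
  (1,4): δ = 34.09°  ✓
  (1,5): δ = 60.06°  ✓
  (2,3): δ = 146.07°  ·
  (2,4): δ = 76.44°  ✓
  (2,5): δ = 17.71°  ✓
  (3,4): δ = 110.37°  ·
  (3,5): δ = 16.22°  ✓
  (4,5): δ = 85.85°  ·
antipodal pairs: 7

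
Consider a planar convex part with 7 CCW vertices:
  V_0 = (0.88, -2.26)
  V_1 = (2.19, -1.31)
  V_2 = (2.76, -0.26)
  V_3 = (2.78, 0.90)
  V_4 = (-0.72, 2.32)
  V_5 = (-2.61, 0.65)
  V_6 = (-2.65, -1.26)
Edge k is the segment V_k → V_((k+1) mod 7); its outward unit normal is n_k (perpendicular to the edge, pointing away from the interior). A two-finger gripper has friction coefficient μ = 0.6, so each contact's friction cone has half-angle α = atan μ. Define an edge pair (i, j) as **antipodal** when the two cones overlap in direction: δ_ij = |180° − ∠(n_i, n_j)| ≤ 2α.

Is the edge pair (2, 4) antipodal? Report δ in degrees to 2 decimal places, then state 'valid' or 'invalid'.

α = atan 0.6 = 30.96°;  2α = 61.93°
edge 2: e_2 = (+0.02, +1.16);  n_2 = (+0.9999, -0.0172)
edge 4: e_4 = (-1.89, -1.67);  n_4 = (-0.6621, +0.7494)
∠(n_2, n_4) = 132.45°
δ = |180° − 132.45°| = 47.55°
47.55° ≤ 2α = 61.93°  →  valid

δ = 47.55°, valid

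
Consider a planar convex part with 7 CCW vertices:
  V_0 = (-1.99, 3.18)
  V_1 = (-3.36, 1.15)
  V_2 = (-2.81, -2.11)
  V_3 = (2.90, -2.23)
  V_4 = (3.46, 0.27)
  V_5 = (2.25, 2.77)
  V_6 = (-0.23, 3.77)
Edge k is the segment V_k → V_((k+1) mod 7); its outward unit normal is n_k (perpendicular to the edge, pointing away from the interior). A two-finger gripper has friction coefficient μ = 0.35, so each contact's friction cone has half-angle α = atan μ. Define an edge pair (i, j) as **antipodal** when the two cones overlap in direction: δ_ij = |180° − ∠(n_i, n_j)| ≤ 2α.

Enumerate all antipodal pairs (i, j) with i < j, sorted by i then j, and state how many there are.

α = atan 0.35 = 19.29°;  2α = 38.58°
n_0 = (-0.8289, +0.5594)
n_1 = (-0.9861, -0.1664)
n_2 = (-0.0210, -0.9998)
n_3 = (+0.9758, -0.2186)
n_4 = (+0.9001, +0.4357)
n_5 = (+0.3740, +0.9274)
n_6 = (-0.3178, +0.9481)
  (0,1): δ = 136.41°  ·
  (0,2): δ = 57.19°  ·
  (0,3): δ = 21.39°  ✓
  (0,4): δ = 59.84°  ·
  (0,5): δ = 102.05°  ·
  (0,6): δ = 142.55°  ·
  (1,2): δ = 100.78°  ·
  (1,3): δ = 22.20°  ✓
  (1,4): δ = 16.25°  ✓
  (1,5): δ = 58.46°  ·
  (1,6): δ = 98.96°  ·
  (2,3): δ = 101.42°  ·
  (2,4): δ = 62.97°  ·
  (2,5): δ = 20.76°  ✓
  (2,6): δ = 19.74°  ✓
  (3,4): δ = 141.55°  ·
  (3,5): δ = 99.33°  ·
  (3,6): δ = 58.84°  ·
  (4,5): δ = 137.79°  ·
  (4,6): δ = 97.29°  ·
  (5,6): δ = 139.51°  ·
antipodal pairs: 5

count = 5; pairs: (0,3), (1,3), (1,4), (2,5), (2,6)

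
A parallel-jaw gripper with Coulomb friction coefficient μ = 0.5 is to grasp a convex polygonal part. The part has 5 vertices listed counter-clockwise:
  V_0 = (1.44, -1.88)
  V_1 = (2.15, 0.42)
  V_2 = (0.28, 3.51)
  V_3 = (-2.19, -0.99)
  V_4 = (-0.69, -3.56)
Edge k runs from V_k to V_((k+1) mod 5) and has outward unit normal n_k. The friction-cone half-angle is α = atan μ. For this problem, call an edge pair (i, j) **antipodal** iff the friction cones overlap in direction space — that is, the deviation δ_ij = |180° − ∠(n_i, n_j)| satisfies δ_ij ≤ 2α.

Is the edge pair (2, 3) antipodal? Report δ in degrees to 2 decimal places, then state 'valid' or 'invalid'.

α = atan 0.5 = 26.57°;  2α = 53.13°
edge 2: e_2 = (-2.47, -4.50);  n_2 = (-0.8766, +0.4812)
edge 3: e_3 = (+1.50, -2.57);  n_3 = (-0.8637, -0.5041)
∠(n_2, n_3) = 59.03°
δ = |180° − 59.03°| = 120.97°
120.97° > 2α = 53.13°  →  invalid

δ = 120.97°, invalid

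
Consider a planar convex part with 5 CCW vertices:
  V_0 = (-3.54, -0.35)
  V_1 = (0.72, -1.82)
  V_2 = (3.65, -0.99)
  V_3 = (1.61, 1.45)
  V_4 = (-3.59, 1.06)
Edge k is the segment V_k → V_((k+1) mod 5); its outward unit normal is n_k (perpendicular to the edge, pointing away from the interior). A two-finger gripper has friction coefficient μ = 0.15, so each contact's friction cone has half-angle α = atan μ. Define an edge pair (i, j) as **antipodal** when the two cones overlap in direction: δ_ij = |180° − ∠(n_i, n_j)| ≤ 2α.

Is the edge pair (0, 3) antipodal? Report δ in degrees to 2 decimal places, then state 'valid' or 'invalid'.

δ = 23.33°, invalid

α = atan 0.15 = 8.53°;  2α = 17.06°
edge 0: e_0 = (+4.26, -1.47);  n_0 = (-0.3262, -0.9453)
edge 3: e_3 = (-5.20, -0.39);  n_3 = (-0.0748, +0.9972)
∠(n_0, n_3) = 156.67°
δ = |180° − 156.67°| = 23.33°
23.33° > 2α = 17.06°  →  invalid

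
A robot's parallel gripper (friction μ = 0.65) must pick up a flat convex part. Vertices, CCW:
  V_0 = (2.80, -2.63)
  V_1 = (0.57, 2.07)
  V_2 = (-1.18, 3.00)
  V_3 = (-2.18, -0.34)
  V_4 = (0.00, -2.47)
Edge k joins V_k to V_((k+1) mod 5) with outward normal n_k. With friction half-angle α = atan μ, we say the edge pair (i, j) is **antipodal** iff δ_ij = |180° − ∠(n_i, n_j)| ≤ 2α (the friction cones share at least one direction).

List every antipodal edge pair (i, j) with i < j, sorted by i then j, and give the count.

count = 5; pairs: (0,2), (0,3), (0,4), (1,3), (1,4)

α = atan 0.65 = 33.02°;  2α = 66.05°
n_0 = (+0.9035, +0.4287)
n_1 = (+0.4693, +0.8831)
n_2 = (-0.9580, +0.2868)
n_3 = (-0.6989, -0.7153)
n_4 = (-0.0570, -0.9984)
  (0,1): δ = 143.37°  ·
  (0,2): δ = 42.05°  ✓
  (0,3): δ = 20.28°  ✓
  (0,4): δ = 61.35°  ✓
  (1,2): δ = 78.68°  ·
  (1,3): δ = 16.35°  ✓
  (1,4): δ = 24.72°  ✓
  (2,3): δ = 117.67°  ·
  (2,4): δ = 76.60°  ·
  (3,4): δ = 138.94°  ·
antipodal pairs: 5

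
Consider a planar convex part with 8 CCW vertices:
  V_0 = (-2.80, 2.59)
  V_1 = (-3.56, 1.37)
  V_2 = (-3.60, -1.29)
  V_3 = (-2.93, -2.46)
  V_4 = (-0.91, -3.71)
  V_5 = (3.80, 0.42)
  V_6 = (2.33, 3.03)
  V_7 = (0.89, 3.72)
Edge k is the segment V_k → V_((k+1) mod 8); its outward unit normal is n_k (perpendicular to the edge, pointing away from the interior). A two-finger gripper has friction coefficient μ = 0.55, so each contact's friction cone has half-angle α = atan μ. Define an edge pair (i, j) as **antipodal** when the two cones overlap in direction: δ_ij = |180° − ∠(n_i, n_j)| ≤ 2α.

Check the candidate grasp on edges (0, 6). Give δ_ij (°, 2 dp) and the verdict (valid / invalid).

α = atan 0.55 = 28.81°;  2α = 57.62°
edge 0: e_0 = (-0.76, -1.22);  n_0 = (-0.8488, +0.5287)
edge 6: e_6 = (-1.44, +0.69);  n_6 = (+0.4321, +0.9018)
∠(n_0, n_6) = 83.68°
δ = |180° − 83.68°| = 96.32°
96.32° > 2α = 57.62°  →  invalid

δ = 96.32°, invalid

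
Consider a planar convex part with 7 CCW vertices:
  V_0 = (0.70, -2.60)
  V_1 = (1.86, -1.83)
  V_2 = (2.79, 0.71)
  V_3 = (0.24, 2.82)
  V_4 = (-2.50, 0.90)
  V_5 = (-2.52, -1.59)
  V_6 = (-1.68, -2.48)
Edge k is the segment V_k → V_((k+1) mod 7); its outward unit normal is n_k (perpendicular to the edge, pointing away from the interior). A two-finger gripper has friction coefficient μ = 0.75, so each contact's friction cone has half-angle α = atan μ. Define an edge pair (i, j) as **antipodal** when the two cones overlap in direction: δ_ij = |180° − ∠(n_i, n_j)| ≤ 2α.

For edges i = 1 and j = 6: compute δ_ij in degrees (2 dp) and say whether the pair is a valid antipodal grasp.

δ = 107.22°, invalid

α = atan 0.75 = 36.87°;  2α = 73.74°
edge 1: e_1 = (+0.93, +2.54);  n_1 = (+0.9390, -0.3438)
edge 6: e_6 = (+2.38, -0.12);  n_6 = (-0.0504, -0.9987)
∠(n_1, n_6) = 72.78°
δ = |180° − 72.78°| = 107.22°
107.22° > 2α = 73.74°  →  invalid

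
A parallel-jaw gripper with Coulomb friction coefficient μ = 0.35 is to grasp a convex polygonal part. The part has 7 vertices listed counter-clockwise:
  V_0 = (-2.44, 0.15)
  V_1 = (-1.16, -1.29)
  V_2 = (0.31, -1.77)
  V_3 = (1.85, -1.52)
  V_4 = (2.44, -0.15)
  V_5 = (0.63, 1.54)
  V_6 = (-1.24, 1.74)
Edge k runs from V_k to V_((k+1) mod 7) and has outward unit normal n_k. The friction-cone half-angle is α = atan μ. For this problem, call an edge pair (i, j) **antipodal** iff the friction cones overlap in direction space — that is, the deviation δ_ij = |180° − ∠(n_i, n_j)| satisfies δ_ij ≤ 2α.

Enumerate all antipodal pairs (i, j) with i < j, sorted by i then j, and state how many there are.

count = 5; pairs: (0,4), (1,4), (1,5), (2,5), (3,6)

α = atan 0.35 = 19.29°;  2α = 38.58°
n_0 = (-0.7474, -0.6644)
n_1 = (-0.3104, -0.9506)
n_2 = (+0.1602, -0.9871)
n_3 = (+0.9185, -0.3955)
n_4 = (+0.6825, +0.7309)
n_5 = (+0.1063, +0.9943)
n_6 = (-0.7982, +0.6024)
  (0,1): δ = 149.72°  ·
  (0,2): δ = 122.41°  ·
  (0,3): δ = 64.93°  ·
  (0,4): δ = 5.33°  ✓
  (0,5): δ = 42.26°  ·
  (0,6): δ = 101.32°  ·
  (1,2): δ = 152.70°  ·
  (1,3): δ = 95.22°  ·
  (1,4): δ = 24.95°  ✓
  (1,5): δ = 11.98°  ✓
  (1,6): δ = 71.04°  ·
  (2,3): δ = 122.52°  ·
  (2,4): δ = 52.26°  ·
  (2,5): δ = 15.33°  ✓
  (2,6): δ = 43.74°  ·
  (3,4): δ = 109.74°  ·
  (3,5): δ = 72.81°  ·
  (3,6): δ = 13.74°  ✓
  (4,5): δ = 143.07°  ·
  (4,6): δ = 84.01°  ·
  (5,6): δ = 120.94°  ·
antipodal pairs: 5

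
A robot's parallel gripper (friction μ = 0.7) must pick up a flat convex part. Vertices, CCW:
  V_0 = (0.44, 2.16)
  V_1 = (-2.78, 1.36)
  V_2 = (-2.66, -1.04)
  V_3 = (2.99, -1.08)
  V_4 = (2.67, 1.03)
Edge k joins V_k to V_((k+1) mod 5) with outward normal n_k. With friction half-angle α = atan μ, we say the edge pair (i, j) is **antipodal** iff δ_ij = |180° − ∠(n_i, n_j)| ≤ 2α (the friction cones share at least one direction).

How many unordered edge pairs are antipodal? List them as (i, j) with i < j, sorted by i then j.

count = 4; pairs: (0,2), (1,3), (1,4), (2,4)

α = atan 0.7 = 34.99°;  2α = 69.98°
n_0 = (-0.2411, +0.9705)
n_1 = (-0.9988, -0.0499)
n_2 = (-0.0071, -1.0000)
n_3 = (+0.9887, +0.1499)
n_4 = (+0.4520, +0.8920)
  (0,1): δ = 101.09°  ·
  (0,2): δ = 14.36°  ✓
  (0,3): δ = 84.67°  ·
  (0,4): δ = 139.17°  ·
  (1,2): δ = 93.27°  ·
  (1,3): δ = 5.76°  ✓
  (1,4): δ = 60.27°  ✓
  (2,3): δ = 80.97°  ·
  (2,4): δ = 26.47°  ✓
  (3,4): δ = 125.50°  ·
antipodal pairs: 4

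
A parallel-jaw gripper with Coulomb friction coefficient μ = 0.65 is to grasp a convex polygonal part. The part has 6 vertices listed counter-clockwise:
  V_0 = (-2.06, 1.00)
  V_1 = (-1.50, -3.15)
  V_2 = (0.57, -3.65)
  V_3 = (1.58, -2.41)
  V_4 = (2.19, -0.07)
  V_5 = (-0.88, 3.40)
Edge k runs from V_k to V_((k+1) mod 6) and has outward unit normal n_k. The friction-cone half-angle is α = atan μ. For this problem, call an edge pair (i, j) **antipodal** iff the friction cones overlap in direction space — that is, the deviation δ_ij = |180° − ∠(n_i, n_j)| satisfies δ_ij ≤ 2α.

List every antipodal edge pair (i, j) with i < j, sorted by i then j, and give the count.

count = 6; pairs: (0,2), (0,3), (0,4), (1,4), (2,5), (3,5)

α = atan 0.65 = 33.02°;  2α = 66.05°
n_0 = (-0.9910, -0.1337)
n_1 = (-0.2348, -0.9720)
n_2 = (+0.7753, -0.6315)
n_3 = (+0.9677, -0.2523)
n_4 = (+0.7490, +0.6626)
n_5 = (-0.8974, +0.4412)
  (0,1): δ = 111.26°  ·
  (0,2): δ = 46.85°  ✓
  (0,3): δ = 22.30°  ✓
  (0,4): δ = 33.81°  ✓
  (0,5): δ = 146.13°  ·
  (1,2): δ = 115.58°  ·
  (1,3): δ = 91.03°  ·
  (1,4): δ = 34.92°  ✓
  (1,5): δ = 77.40°  ·
  (2,3): δ = 155.45°  ·
  (2,4): δ = 99.34°  ·
  (2,5): δ = 12.98°  ✓
  (3,4): δ = 123.89°  ·
  (3,5): δ = 11.57°  ✓
  (4,5): δ = 67.68°  ·
antipodal pairs: 6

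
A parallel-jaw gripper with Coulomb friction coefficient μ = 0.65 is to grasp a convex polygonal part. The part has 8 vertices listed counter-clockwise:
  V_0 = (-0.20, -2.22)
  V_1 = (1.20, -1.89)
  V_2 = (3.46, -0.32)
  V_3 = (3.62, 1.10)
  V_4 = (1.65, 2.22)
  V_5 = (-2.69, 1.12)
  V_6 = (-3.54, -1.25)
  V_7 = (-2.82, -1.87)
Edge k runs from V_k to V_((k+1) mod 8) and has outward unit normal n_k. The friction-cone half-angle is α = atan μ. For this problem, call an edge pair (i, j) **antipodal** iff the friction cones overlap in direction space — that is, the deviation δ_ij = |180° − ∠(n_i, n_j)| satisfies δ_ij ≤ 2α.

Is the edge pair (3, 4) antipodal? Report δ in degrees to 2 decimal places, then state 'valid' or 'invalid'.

α = atan 0.65 = 33.02°;  2α = 66.05°
edge 3: e_3 = (-1.97, +1.12);  n_3 = (+0.4942, +0.8693)
edge 4: e_4 = (-4.34, -1.10);  n_4 = (-0.2457, +0.9693)
∠(n_3, n_4) = 43.84°
δ = |180° − 43.84°| = 136.16°
136.16° > 2α = 66.05°  →  invalid

δ = 136.16°, invalid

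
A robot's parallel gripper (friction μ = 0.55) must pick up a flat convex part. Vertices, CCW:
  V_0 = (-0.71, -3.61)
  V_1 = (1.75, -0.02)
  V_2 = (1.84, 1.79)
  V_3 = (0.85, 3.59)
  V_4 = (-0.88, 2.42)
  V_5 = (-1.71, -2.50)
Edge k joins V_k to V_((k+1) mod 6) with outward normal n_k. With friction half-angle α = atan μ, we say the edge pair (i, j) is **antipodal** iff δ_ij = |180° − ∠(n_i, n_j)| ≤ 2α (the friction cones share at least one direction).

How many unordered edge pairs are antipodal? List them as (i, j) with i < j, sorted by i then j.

α = atan 0.55 = 28.81°;  2α = 57.62°
n_0 = (+0.8249, -0.5653)
n_1 = (+0.9988, -0.0497)
n_2 = (+0.8762, +0.4819)
n_3 = (-0.5602, +0.8283)
n_4 = (-0.9861, +0.1663)
n_5 = (-0.7430, -0.6693)
  (0,1): δ = 148.43°  ·
  (0,2): δ = 116.77°  ·
  (0,3): δ = 21.51°  ✓
  (0,4): δ = 24.84°  ✓
  (0,5): δ = 76.44°  ·
  (1,2): δ = 148.34°  ·
  (1,3): δ = 53.08°  ✓
  (1,4): δ = 6.73°  ✓
  (1,5): δ = 44.86°  ✓
  (2,3): δ = 84.74°  ·
  (2,4): δ = 38.39°  ✓
  (2,5): δ = 13.20°  ✓
  (3,4): δ = 133.65°  ·
  (3,5): δ = 82.05°  ·
  (4,5): δ = 128.41°  ·
antipodal pairs: 7

count = 7; pairs: (0,3), (0,4), (1,3), (1,4), (1,5), (2,4), (2,5)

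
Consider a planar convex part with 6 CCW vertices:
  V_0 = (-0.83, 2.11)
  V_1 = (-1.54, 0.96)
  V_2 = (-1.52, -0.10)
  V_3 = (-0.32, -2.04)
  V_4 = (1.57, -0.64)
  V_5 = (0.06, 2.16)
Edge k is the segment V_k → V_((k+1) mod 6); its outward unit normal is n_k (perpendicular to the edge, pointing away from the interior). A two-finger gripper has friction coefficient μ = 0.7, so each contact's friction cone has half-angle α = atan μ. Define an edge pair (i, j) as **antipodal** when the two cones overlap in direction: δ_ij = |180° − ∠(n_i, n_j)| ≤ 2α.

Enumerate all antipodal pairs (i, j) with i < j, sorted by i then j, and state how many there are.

count = 7; pairs: (0,3), (0,4), (1,3), (1,4), (2,4), (2,5), (3,5)

α = atan 0.7 = 34.99°;  2α = 69.98°
n_0 = (-0.8509, +0.5253)
n_1 = (-0.9998, -0.0189)
n_2 = (-0.8505, -0.5261)
n_3 = (+0.5952, -0.8036)
n_4 = (+0.8802, +0.4747)
n_5 = (-0.0561, +0.9984)
  (0,1): δ = 147.23°  ·
  (0,2): δ = 116.57°  ·
  (0,3): δ = 21.78°  ✓
  (0,4): δ = 60.03°  ✓
  (0,5): δ = 124.91°  ·
  (1,2): δ = 149.34°  ·
  (1,3): δ = 54.55°  ✓
  (1,4): δ = 27.26°  ✓
  (1,5): δ = 92.13°  ·
  (2,3): δ = 85.21°  ·
  (2,4): δ = 3.40°  ✓
  (2,5): δ = 61.48°  ✓
  (3,4): δ = 98.19°  ·
  (3,5): δ = 33.31°  ✓
  (4,5): δ = 115.12°  ·
antipodal pairs: 7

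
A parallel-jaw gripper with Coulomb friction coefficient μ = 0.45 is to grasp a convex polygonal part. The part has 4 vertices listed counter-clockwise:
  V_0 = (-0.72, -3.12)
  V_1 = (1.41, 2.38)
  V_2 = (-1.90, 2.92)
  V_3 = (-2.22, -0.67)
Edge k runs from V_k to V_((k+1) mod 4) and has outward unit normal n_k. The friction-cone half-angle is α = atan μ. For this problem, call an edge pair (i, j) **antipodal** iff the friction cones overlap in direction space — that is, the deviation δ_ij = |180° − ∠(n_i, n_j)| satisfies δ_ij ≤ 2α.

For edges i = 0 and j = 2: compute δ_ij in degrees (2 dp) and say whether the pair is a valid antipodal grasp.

α = atan 0.45 = 24.23°;  2α = 48.46°
edge 0: e_0 = (+2.13, +5.50);  n_0 = (+0.9325, -0.3611)
edge 2: e_2 = (-0.32, -3.59);  n_2 = (-0.9961, +0.0888)
∠(n_0, n_2) = 163.92°
δ = |180° − 163.92°| = 16.08°
16.08° ≤ 2α = 48.46°  →  valid

δ = 16.08°, valid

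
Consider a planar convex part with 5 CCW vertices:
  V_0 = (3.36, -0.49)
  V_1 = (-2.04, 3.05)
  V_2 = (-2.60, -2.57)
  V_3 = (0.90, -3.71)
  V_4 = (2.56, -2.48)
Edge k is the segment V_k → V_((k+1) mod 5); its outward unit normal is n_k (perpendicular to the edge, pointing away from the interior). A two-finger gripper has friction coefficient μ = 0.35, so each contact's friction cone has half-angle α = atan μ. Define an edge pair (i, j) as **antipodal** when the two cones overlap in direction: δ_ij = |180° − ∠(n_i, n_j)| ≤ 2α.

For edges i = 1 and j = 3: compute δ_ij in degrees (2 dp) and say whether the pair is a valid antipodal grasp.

δ = 47.77°, invalid

α = atan 0.35 = 19.29°;  2α = 38.58°
edge 1: e_1 = (-0.56, -5.62);  n_1 = (-0.9951, +0.0992)
edge 3: e_3 = (+1.66, +1.23);  n_3 = (+0.5953, -0.8035)
∠(n_1, n_3) = 132.23°
δ = |180° − 132.23°| = 47.77°
47.77° > 2α = 38.58°  →  invalid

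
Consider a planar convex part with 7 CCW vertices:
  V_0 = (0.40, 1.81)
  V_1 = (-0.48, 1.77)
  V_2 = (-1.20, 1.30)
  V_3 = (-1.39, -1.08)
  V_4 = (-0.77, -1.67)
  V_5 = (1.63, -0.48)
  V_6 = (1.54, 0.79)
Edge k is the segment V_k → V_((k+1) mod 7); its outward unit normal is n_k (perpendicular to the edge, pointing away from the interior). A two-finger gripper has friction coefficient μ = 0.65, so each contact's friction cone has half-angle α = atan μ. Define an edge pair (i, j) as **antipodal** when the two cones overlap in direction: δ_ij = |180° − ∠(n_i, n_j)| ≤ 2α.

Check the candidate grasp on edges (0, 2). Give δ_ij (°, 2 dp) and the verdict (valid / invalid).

α = atan 0.65 = 33.02°;  2α = 66.05°
edge 0: e_0 = (-0.88, -0.04);  n_0 = (-0.0454, +0.9990)
edge 2: e_2 = (-0.19, -2.38);  n_2 = (-0.9968, +0.0796)
∠(n_0, n_2) = 82.83°
δ = |180° − 82.83°| = 97.17°
97.17° > 2α = 66.05°  →  invalid

δ = 97.17°, invalid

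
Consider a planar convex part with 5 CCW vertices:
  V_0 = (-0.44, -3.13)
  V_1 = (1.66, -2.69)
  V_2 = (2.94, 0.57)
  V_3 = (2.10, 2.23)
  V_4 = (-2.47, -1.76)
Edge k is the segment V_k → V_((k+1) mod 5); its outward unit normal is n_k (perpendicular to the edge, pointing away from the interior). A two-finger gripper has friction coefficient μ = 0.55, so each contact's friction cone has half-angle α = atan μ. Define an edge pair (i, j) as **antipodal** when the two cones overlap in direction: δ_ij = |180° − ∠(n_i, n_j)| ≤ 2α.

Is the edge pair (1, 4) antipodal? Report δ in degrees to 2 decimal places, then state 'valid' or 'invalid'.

α = atan 0.55 = 28.81°;  2α = 57.62°
edge 1: e_1 = (+1.28, +3.26);  n_1 = (+0.9308, -0.3655)
edge 4: e_4 = (+2.03, -1.37);  n_4 = (-0.5594, -0.8289)
∠(n_1, n_4) = 102.58°
δ = |180° − 102.58°| = 77.42°
77.42° > 2α = 57.62°  →  invalid

δ = 77.42°, invalid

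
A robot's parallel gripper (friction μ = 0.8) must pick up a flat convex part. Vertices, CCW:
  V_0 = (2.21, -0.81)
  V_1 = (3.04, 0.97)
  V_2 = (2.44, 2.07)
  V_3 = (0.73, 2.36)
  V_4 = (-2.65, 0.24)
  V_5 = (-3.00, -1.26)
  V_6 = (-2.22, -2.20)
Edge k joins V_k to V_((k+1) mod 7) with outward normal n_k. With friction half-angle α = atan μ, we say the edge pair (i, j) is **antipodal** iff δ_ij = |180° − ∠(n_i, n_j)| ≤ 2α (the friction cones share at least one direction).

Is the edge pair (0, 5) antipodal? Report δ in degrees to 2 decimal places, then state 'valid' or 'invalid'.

α = atan 0.8 = 38.66°;  2α = 77.32°
edge 0: e_0 = (+0.83, +1.78);  n_0 = (+0.9063, -0.4226)
edge 5: e_5 = (+0.78, -0.94);  n_5 = (-0.7696, -0.6386)
∠(n_0, n_5) = 115.32°
δ = |180° − 115.32°| = 64.68°
64.68° ≤ 2α = 77.32°  →  valid

δ = 64.68°, valid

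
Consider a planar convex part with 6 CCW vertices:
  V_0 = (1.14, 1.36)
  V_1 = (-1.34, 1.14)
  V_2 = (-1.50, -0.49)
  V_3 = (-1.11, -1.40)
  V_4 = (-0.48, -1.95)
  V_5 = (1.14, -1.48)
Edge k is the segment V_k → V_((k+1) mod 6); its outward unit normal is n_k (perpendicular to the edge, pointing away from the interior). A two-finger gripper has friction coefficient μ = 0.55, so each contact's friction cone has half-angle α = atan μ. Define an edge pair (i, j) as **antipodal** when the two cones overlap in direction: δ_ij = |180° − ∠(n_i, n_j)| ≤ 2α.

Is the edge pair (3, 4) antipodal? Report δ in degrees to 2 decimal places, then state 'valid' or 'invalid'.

δ = 122.70°, invalid

α = atan 0.55 = 28.81°;  2α = 57.62°
edge 3: e_3 = (+0.63, -0.55);  n_3 = (-0.6577, -0.7533)
edge 4: e_4 = (+1.62, +0.47);  n_4 = (+0.2786, -0.9604)
∠(n_3, n_4) = 57.30°
δ = |180° − 57.30°| = 122.70°
122.70° > 2α = 57.62°  →  invalid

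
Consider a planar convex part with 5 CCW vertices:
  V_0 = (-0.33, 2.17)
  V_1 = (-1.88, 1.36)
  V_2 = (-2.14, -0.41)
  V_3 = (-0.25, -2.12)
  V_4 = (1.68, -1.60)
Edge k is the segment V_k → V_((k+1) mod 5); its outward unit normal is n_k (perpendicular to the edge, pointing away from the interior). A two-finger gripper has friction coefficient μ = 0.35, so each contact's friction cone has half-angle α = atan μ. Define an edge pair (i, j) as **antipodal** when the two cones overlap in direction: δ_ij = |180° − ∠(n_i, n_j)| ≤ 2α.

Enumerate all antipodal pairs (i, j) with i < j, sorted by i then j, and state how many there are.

count = 3; pairs: (0,3), (1,4), (2,4)

α = atan 0.35 = 19.29°;  2α = 38.58°
n_0 = (-0.4632, +0.8863)
n_1 = (-0.9894, +0.1453)
n_2 = (-0.6709, -0.7415)
n_3 = (+0.2602, -0.9656)
n_4 = (+0.8824, +0.4705)
  (0,1): δ = 125.95°  ·
  (0,2): δ = 69.73°  ·
  (0,3): δ = 12.51°  ✓
  (0,4): δ = 90.47°  ·
  (1,2): δ = 123.78°  ·
  (1,3): δ = 66.56°  ·
  (1,4): δ = 36.42°  ✓
  (2,3): δ = 122.78°  ·
  (2,4): δ = 19.80°  ✓
  (3,4): δ = 77.01°  ·
antipodal pairs: 3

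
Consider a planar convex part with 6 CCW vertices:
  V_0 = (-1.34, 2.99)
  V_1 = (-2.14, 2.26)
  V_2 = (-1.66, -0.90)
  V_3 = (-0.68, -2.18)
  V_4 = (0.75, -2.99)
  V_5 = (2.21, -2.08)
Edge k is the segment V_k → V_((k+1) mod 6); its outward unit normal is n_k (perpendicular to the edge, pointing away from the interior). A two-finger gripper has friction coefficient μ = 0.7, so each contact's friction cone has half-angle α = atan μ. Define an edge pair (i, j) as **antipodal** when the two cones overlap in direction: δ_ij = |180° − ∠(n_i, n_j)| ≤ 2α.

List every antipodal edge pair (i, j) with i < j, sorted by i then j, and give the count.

count = 5; pairs: (0,4), (1,4), (1,5), (2,5), (3,5)

α = atan 0.7 = 34.99°;  2α = 69.98°
n_0 = (-0.6741, +0.7387)
n_1 = (-0.9887, -0.1502)
n_2 = (-0.7940, -0.6079)
n_3 = (-0.4929, -0.8701)
n_4 = (+0.5290, -0.8487)
n_5 = (+0.8192, +0.5736)
  (0,1): δ = 123.74°  ·
  (0,2): δ = 94.94°  ·
  (0,3): δ = 71.91°  ·
  (0,4): δ = 10.45°  ✓
  (0,5): δ = 82.62°  ·
  (1,2): δ = 151.20°  ·
  (1,3): δ = 128.17°  ·
  (1,4): δ = 66.70°  ✓
  (1,5): δ = 26.36°  ✓
  (2,3): δ = 156.97°  ·
  (2,4): δ = 95.50°  ·
  (2,5): δ = 2.44°  ✓
  (3,4): δ = 118.54°  ·
  (3,5): δ = 25.47°  ✓
  (4,5): δ = 86.94°  ·
antipodal pairs: 5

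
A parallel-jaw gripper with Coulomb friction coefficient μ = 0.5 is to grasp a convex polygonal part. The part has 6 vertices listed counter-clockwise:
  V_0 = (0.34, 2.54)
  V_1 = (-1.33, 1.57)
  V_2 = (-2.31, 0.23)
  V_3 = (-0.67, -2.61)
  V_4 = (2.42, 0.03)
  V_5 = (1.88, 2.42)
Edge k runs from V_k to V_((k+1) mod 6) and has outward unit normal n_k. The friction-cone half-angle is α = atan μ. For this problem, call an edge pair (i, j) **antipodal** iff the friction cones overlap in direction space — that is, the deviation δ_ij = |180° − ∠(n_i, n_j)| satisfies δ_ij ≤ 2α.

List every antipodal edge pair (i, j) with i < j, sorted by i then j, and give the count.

α = atan 0.5 = 26.57°;  2α = 53.13°
n_0 = (-0.5023, +0.8647)
n_1 = (-0.8072, +0.5903)
n_2 = (-0.8660, -0.5001)
n_3 = (+0.6496, -0.7603)
n_4 = (+0.9754, +0.2204)
n_5 = (+0.0777, +0.9970)
  (0,1): δ = 156.33°  ·
  (0,2): δ = 90.14°  ·
  (0,3): δ = 10.36°  ✓
  (0,4): δ = 72.58°  ·
  (0,5): δ = 145.39°  ·
  (1,2): δ = 113.82°  ·
  (1,3): δ = 13.31°  ✓
  (1,4): δ = 48.91°  ✓
  (1,5): δ = 121.72°  ·
  (2,3): δ = 79.50°  ·
  (2,4): δ = 17.27°  ✓
  (2,5): δ = 55.54°  ·
  (3,4): δ = 117.78°  ·
  (3,5): δ = 44.97°  ✓
  (4,5): δ = 107.19°  ·
antipodal pairs: 5

count = 5; pairs: (0,3), (1,3), (1,4), (2,4), (3,5)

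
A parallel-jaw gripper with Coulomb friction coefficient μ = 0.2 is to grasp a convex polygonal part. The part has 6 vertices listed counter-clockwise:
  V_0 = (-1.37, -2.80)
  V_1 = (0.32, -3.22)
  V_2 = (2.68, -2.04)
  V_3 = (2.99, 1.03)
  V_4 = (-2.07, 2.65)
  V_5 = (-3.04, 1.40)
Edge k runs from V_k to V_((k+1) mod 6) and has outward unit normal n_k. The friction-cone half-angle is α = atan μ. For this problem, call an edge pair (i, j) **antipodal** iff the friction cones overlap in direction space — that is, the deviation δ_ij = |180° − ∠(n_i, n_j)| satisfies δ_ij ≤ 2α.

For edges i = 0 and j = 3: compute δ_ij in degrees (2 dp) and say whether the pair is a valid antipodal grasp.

δ = 3.80°, valid

α = atan 0.2 = 11.31°;  2α = 22.62°
edge 0: e_0 = (+1.69, -0.42);  n_0 = (-0.2412, -0.9705)
edge 3: e_3 = (-5.06, +1.62);  n_3 = (+0.3049, +0.9524)
∠(n_0, n_3) = 176.20°
δ = |180° − 176.20°| = 3.80°
3.80° ≤ 2α = 22.62°  →  valid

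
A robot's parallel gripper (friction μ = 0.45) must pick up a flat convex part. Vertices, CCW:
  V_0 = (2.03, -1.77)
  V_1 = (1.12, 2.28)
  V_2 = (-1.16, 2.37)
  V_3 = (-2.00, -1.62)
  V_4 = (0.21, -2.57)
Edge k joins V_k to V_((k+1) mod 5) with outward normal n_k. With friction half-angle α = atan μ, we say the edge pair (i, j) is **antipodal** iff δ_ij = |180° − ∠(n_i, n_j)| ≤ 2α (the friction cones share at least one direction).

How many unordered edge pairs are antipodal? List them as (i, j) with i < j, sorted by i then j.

α = atan 0.45 = 24.23°;  2α = 48.46°
n_0 = (+0.9757, +0.2192)
n_1 = (+0.0394, +0.9992)
n_2 = (-0.9785, +0.2060)
n_3 = (-0.3949, -0.9187)
n_4 = (+0.4024, -0.9155)
  (0,1): δ = 104.92°  ·
  (0,2): δ = 24.55°  ✓
  (0,3): δ = 54.08°  ·
  (0,4): δ = 101.06°  ·
  (1,2): δ = 99.63°  ·
  (1,3): δ = 21.00°  ✓
  (1,4): δ = 25.99°  ✓
  (2,3): δ = 101.37°  ·
  (2,4): δ = 54.38°  ·
  (3,4): δ = 133.01°  ·
antipodal pairs: 3

count = 3; pairs: (0,2), (1,3), (1,4)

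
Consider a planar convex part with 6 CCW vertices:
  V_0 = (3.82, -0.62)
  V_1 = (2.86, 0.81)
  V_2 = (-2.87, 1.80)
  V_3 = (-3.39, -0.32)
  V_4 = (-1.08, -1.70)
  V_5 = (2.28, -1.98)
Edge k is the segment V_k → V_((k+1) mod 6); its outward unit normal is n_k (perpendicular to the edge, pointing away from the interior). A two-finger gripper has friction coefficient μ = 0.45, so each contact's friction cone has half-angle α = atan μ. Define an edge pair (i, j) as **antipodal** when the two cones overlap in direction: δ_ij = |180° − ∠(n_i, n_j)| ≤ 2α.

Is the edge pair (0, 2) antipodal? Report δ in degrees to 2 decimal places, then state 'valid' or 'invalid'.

α = atan 0.45 = 24.23°;  2α = 48.46°
edge 0: e_0 = (-0.96, +1.43);  n_0 = (+0.8303, +0.5574)
edge 2: e_2 = (-0.52, -2.12);  n_2 = (-0.9712, +0.2382)
∠(n_0, n_2) = 132.34°
δ = |180° − 132.34°| = 47.66°
47.66° ≤ 2α = 48.46°  →  valid

δ = 47.66°, valid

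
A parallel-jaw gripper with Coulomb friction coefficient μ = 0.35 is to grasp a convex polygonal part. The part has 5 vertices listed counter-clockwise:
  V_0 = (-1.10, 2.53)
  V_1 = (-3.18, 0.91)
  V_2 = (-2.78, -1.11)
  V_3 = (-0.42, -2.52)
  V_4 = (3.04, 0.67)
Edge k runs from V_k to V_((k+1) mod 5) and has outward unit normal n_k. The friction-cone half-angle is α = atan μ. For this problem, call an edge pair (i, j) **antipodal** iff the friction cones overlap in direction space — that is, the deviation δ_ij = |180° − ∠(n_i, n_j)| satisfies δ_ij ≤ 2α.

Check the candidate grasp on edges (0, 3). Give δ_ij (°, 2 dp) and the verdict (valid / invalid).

α = atan 0.35 = 19.29°;  2α = 38.58°
edge 0: e_0 = (-2.08, -1.62);  n_0 = (-0.6145, +0.7889)
edge 3: e_3 = (+3.46, +3.19);  n_3 = (+0.6778, -0.7352)
∠(n_0, n_3) = 175.24°
δ = |180° − 175.24°| = 4.76°
4.76° ≤ 2α = 38.58°  →  valid

δ = 4.76°, valid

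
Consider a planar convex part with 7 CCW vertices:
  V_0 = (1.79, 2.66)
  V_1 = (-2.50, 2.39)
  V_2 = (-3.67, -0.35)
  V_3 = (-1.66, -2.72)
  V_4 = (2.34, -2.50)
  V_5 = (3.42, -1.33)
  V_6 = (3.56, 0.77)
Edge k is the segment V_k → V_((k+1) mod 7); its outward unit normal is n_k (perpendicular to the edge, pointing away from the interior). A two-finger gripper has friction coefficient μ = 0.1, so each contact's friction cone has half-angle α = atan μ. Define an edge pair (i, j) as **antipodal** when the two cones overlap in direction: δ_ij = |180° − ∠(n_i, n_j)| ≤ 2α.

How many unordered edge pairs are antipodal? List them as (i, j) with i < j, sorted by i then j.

count = 2; pairs: (0,3), (2,6)

α = atan 0.1 = 5.71°;  2α = 11.42°
n_0 = (-0.0628, +0.9980)
n_1 = (-0.9197, +0.3927)
n_2 = (-0.7627, -0.6468)
n_3 = (+0.0549, -0.9985)
n_4 = (+0.7348, -0.6783)
n_5 = (+0.9978, -0.0665)
n_6 = (+0.7299, +0.6836)
  (0,1): δ = 116.72°  ·
  (0,2): δ = 53.30°  ·
  (0,3): δ = 0.45°  ✓
  (0,4): δ = 43.69°  ·
  (0,5): δ = 82.58°  ·
  (0,6): δ = 129.52°  ·
  (1,2): δ = 116.58°  ·
  (1,3): δ = 63.73°  ·
  (1,4): δ = 19.59°  ·
  (1,5): δ = 19.31°  ·
  (1,6): δ = 66.24°  ·
  (2,3): δ = 127.15°  ·
  (2,4): δ = 83.01°  ·
  (2,5): δ = 44.12°  ·
  (2,6): δ = 2.82°  ✓
  (3,4): δ = 135.86°  ·
  (3,5): δ = 96.96°  ·
  (3,6): δ = 50.03°  ·
  (4,5): δ = 141.10°  ·
  (4,6): δ = 94.17°  ·
  (5,6): δ = 133.06°  ·
antipodal pairs: 2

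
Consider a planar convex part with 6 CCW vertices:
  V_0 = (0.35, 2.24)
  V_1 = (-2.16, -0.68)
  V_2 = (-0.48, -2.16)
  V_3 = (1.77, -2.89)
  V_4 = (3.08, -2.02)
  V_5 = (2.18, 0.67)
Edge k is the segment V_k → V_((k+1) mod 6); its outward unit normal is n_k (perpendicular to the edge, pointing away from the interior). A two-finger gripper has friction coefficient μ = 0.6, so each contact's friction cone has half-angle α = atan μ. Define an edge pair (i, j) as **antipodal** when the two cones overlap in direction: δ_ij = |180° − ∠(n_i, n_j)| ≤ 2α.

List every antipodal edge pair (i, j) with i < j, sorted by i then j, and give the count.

α = atan 0.6 = 30.96°;  2α = 61.93°
n_0 = (-0.7583, +0.6519)
n_1 = (-0.6610, -0.7504)
n_2 = (-0.3086, -0.9512)
n_3 = (+0.5532, -0.8330)
n_4 = (+0.9483, +0.3173)
n_5 = (+0.6511, +0.7590)
  (0,1): δ = 90.70°  ·
  (0,2): δ = 67.29°  ·
  (0,3): δ = 15.73°  ✓
  (0,4): δ = 59.18°  ✓
  (0,5): δ = 90.05°  ·
  (1,2): δ = 156.60°  ·
  (1,3): δ = 105.03°  ·
  (1,4): δ = 30.12°  ✓
  (1,5): δ = 0.75°  ✓
  (2,3): δ = 128.44°  ·
  (2,4): δ = 53.53°  ✓
  (2,5): δ = 22.65°  ✓
  (3,4): δ = 105.09°  ·
  (3,5): δ = 74.22°  ·
  (4,5): δ = 149.13°  ·
antipodal pairs: 6

count = 6; pairs: (0,3), (0,4), (1,4), (1,5), (2,4), (2,5)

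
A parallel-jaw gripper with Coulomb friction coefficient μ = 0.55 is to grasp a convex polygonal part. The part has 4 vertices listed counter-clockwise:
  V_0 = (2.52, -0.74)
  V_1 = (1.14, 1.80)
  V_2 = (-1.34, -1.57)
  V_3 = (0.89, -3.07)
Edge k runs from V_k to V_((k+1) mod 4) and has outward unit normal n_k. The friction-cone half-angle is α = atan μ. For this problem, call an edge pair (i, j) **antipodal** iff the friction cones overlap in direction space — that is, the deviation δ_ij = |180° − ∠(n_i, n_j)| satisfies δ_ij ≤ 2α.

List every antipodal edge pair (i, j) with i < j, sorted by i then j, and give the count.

α = atan 0.55 = 28.81°;  2α = 57.62°
n_0 = (+0.8787, +0.4774)
n_1 = (-0.8054, +0.5927)
n_2 = (-0.5581, -0.8298)
n_3 = (+0.8194, -0.5732)
  (0,1): δ = 64.87°  ·
  (0,2): δ = 27.56°  ✓
  (0,3): δ = 116.51°  ·
  (1,2): δ = 87.58°  ·
  (1,3): δ = 1.37°  ✓
  (2,3): δ = 91.05°  ·
antipodal pairs: 2

count = 2; pairs: (0,2), (1,3)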